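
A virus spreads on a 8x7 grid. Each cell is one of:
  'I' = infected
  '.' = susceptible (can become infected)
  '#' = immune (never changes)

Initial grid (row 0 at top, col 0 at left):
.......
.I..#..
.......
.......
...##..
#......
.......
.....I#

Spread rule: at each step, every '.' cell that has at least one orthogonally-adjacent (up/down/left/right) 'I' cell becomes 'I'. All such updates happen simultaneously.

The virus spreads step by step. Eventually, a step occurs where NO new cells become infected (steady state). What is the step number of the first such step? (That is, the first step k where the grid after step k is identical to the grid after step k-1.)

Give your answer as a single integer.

Answer: 8

Derivation:
Step 0 (initial): 2 infected
Step 1: +6 new -> 8 infected
Step 2: +10 new -> 18 infected
Step 3: +10 new -> 28 infected
Step 4: +11 new -> 39 infected
Step 5: +7 new -> 46 infected
Step 6: +4 new -> 50 infected
Step 7: +1 new -> 51 infected
Step 8: +0 new -> 51 infected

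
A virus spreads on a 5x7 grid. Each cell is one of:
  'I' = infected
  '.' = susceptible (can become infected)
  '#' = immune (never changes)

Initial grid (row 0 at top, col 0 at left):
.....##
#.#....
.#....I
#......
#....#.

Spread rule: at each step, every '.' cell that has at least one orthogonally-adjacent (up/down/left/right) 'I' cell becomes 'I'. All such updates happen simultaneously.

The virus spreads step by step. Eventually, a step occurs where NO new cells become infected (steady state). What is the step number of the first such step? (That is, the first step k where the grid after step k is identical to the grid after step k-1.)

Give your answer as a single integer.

Answer: 9

Derivation:
Step 0 (initial): 1 infected
Step 1: +3 new -> 4 infected
Step 2: +4 new -> 8 infected
Step 3: +3 new -> 11 infected
Step 4: +5 new -> 16 infected
Step 5: +3 new -> 19 infected
Step 6: +3 new -> 22 infected
Step 7: +2 new -> 24 infected
Step 8: +2 new -> 26 infected
Step 9: +0 new -> 26 infected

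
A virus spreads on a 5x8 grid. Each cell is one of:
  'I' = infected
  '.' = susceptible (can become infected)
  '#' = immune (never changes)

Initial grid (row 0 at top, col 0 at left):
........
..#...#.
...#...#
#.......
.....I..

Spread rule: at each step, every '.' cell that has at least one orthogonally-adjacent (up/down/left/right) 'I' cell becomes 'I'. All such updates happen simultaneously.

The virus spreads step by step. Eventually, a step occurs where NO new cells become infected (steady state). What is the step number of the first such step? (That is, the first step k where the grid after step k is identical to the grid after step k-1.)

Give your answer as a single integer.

Step 0 (initial): 1 infected
Step 1: +3 new -> 4 infected
Step 2: +5 new -> 9 infected
Step 3: +6 new -> 15 infected
Step 4: +4 new -> 19 infected
Step 5: +6 new -> 25 infected
Step 6: +3 new -> 28 infected
Step 7: +4 new -> 32 infected
Step 8: +2 new -> 34 infected
Step 9: +1 new -> 35 infected
Step 10: +0 new -> 35 infected

Answer: 10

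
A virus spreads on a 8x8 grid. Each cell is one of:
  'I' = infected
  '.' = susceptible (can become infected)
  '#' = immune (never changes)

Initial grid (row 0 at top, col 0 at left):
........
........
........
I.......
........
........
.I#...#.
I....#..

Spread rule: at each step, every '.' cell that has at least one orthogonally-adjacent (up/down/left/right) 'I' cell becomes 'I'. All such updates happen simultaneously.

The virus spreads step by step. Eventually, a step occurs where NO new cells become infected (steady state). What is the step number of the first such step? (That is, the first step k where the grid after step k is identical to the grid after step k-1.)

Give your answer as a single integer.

Step 0 (initial): 3 infected
Step 1: +6 new -> 9 infected
Step 2: +7 new -> 16 infected
Step 3: +7 new -> 23 infected
Step 4: +8 new -> 31 infected
Step 5: +7 new -> 38 infected
Step 6: +7 new -> 45 infected
Step 7: +6 new -> 51 infected
Step 8: +5 new -> 56 infected
Step 9: +3 new -> 59 infected
Step 10: +2 new -> 61 infected
Step 11: +0 new -> 61 infected

Answer: 11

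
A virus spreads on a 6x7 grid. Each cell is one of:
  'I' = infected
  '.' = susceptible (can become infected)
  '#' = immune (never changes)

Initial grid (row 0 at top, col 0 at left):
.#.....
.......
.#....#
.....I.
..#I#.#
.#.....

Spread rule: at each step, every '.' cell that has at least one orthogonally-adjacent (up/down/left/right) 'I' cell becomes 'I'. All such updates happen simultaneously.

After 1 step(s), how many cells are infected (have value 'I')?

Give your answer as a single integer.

Answer: 8

Derivation:
Step 0 (initial): 2 infected
Step 1: +6 new -> 8 infected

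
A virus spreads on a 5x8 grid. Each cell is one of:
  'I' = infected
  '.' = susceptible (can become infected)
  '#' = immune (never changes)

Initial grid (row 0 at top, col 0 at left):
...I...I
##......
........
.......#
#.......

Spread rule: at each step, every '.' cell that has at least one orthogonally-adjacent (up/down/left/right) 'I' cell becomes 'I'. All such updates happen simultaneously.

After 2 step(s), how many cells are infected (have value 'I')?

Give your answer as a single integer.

Step 0 (initial): 2 infected
Step 1: +5 new -> 7 infected
Step 2: +7 new -> 14 infected

Answer: 14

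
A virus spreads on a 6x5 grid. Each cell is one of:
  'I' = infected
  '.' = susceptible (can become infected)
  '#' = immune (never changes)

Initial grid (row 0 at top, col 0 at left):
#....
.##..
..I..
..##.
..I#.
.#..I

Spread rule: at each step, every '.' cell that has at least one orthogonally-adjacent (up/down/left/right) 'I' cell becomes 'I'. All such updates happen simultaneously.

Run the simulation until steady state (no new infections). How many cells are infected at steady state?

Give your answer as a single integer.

Answer: 23

Derivation:
Step 0 (initial): 3 infected
Step 1: +6 new -> 9 infected
Step 2: +6 new -> 15 infected
Step 3: +5 new -> 20 infected
Step 4: +2 new -> 22 infected
Step 5: +1 new -> 23 infected
Step 6: +0 new -> 23 infected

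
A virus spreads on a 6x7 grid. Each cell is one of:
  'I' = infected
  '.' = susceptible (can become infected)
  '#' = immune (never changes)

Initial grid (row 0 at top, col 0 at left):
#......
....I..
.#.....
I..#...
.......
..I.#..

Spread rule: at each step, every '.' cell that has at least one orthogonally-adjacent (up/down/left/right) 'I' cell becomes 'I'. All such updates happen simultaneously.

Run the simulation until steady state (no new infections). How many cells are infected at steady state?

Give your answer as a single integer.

Answer: 38

Derivation:
Step 0 (initial): 3 infected
Step 1: +10 new -> 13 infected
Step 2: +12 new -> 25 infected
Step 3: +7 new -> 32 infected
Step 4: +3 new -> 35 infected
Step 5: +2 new -> 37 infected
Step 6: +1 new -> 38 infected
Step 7: +0 new -> 38 infected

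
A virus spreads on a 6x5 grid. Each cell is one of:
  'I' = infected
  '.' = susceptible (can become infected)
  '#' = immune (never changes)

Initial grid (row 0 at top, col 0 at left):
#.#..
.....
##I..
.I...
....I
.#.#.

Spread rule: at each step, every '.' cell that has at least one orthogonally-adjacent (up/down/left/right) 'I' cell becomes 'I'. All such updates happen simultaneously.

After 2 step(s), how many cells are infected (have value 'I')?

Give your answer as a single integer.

Step 0 (initial): 3 infected
Step 1: +8 new -> 11 infected
Step 2: +6 new -> 17 infected

Answer: 17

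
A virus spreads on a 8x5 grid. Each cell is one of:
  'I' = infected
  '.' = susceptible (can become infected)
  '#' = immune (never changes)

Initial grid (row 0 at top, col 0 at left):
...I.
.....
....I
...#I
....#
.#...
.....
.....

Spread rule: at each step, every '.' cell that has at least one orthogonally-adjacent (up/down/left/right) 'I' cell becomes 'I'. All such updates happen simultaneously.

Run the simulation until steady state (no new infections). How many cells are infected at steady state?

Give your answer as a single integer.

Answer: 37

Derivation:
Step 0 (initial): 3 infected
Step 1: +5 new -> 8 infected
Step 2: +3 new -> 11 infected
Step 3: +4 new -> 15 infected
Step 4: +4 new -> 19 infected
Step 5: +4 new -> 23 infected
Step 6: +3 new -> 26 infected
Step 7: +5 new -> 31 infected
Step 8: +4 new -> 35 infected
Step 9: +2 new -> 37 infected
Step 10: +0 new -> 37 infected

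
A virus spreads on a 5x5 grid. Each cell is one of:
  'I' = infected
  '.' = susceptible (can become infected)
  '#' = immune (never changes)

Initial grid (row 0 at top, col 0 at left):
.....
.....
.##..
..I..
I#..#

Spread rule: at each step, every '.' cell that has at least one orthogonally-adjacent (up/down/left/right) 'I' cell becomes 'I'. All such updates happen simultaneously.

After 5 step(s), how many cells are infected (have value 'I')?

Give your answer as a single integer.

Step 0 (initial): 2 infected
Step 1: +4 new -> 6 infected
Step 2: +4 new -> 10 infected
Step 3: +3 new -> 13 infected
Step 4: +5 new -> 18 infected
Step 5: +3 new -> 21 infected

Answer: 21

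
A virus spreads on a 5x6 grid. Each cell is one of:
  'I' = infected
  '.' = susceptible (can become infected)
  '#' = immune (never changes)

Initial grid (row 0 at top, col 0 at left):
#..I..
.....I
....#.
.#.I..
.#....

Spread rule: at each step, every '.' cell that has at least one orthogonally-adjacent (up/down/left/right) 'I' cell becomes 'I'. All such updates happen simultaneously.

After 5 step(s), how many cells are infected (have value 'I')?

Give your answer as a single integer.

Step 0 (initial): 3 infected
Step 1: +10 new -> 13 infected
Step 2: +6 new -> 19 infected
Step 3: +3 new -> 22 infected
Step 4: +2 new -> 24 infected
Step 5: +1 new -> 25 infected

Answer: 25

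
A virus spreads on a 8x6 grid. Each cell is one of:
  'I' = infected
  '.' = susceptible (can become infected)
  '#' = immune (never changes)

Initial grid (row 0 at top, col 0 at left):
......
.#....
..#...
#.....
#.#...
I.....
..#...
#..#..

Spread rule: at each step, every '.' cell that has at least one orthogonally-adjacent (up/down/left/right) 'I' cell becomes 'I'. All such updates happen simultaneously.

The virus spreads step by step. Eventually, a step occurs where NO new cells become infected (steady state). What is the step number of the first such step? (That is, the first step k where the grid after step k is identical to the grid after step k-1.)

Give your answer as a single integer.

Answer: 11

Derivation:
Step 0 (initial): 1 infected
Step 1: +2 new -> 3 infected
Step 2: +3 new -> 6 infected
Step 3: +3 new -> 9 infected
Step 4: +6 new -> 15 infected
Step 5: +5 new -> 20 infected
Step 6: +6 new -> 26 infected
Step 7: +5 new -> 31 infected
Step 8: +5 new -> 36 infected
Step 9: +3 new -> 39 infected
Step 10: +1 new -> 40 infected
Step 11: +0 new -> 40 infected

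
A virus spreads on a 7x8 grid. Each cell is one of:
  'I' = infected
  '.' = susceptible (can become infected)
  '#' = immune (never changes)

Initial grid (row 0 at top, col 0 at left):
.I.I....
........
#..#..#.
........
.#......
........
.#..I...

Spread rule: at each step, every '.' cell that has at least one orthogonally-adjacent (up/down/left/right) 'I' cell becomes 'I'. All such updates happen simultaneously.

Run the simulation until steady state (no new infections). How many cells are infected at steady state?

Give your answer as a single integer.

Step 0 (initial): 3 infected
Step 1: +8 new -> 11 infected
Step 2: +10 new -> 21 infected
Step 3: +11 new -> 32 infected
Step 4: +11 new -> 43 infected
Step 5: +5 new -> 48 infected
Step 6: +3 new -> 51 infected
Step 7: +0 new -> 51 infected

Answer: 51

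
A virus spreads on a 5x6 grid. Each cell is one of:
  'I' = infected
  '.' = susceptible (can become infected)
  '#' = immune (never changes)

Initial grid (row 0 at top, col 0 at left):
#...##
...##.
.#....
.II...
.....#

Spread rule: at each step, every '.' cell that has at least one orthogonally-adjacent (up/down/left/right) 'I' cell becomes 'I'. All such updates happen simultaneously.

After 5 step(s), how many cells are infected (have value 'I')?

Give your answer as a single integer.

Answer: 23

Derivation:
Step 0 (initial): 2 infected
Step 1: +5 new -> 7 infected
Step 2: +6 new -> 13 infected
Step 3: +6 new -> 19 infected
Step 4: +3 new -> 22 infected
Step 5: +1 new -> 23 infected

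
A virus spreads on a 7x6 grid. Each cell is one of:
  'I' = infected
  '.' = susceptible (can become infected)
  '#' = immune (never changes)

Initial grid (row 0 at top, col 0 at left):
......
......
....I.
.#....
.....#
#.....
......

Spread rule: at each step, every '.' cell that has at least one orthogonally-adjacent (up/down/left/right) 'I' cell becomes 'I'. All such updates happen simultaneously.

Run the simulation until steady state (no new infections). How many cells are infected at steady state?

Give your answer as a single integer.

Answer: 39

Derivation:
Step 0 (initial): 1 infected
Step 1: +4 new -> 5 infected
Step 2: +7 new -> 12 infected
Step 3: +7 new -> 19 infected
Step 4: +7 new -> 26 infected
Step 5: +7 new -> 33 infected
Step 6: +4 new -> 37 infected
Step 7: +1 new -> 38 infected
Step 8: +1 new -> 39 infected
Step 9: +0 new -> 39 infected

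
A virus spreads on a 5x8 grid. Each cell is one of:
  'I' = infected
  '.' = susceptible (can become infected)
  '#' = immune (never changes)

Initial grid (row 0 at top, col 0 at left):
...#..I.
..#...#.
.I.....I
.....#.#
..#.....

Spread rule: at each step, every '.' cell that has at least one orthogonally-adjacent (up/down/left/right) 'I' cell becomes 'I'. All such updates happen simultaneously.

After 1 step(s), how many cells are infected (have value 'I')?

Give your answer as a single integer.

Step 0 (initial): 3 infected
Step 1: +8 new -> 11 infected

Answer: 11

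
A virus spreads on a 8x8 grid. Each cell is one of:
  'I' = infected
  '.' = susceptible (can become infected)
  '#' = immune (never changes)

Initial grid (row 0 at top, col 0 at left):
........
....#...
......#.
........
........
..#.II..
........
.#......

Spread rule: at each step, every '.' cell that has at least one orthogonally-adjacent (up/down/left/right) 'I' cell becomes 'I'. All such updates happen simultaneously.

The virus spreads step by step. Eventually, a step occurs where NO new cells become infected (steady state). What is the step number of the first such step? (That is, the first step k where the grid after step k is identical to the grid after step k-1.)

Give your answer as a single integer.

Step 0 (initial): 2 infected
Step 1: +6 new -> 8 infected
Step 2: +9 new -> 17 infected
Step 3: +10 new -> 27 infected
Step 4: +8 new -> 35 infected
Step 5: +9 new -> 44 infected
Step 6: +9 new -> 53 infected
Step 7: +4 new -> 57 infected
Step 8: +2 new -> 59 infected
Step 9: +1 new -> 60 infected
Step 10: +0 new -> 60 infected

Answer: 10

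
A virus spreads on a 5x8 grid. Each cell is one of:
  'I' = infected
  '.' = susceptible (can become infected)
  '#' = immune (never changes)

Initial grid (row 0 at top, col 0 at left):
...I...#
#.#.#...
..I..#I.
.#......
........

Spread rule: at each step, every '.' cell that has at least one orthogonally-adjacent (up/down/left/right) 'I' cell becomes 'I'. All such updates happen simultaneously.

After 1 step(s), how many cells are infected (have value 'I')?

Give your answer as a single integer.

Answer: 12

Derivation:
Step 0 (initial): 3 infected
Step 1: +9 new -> 12 infected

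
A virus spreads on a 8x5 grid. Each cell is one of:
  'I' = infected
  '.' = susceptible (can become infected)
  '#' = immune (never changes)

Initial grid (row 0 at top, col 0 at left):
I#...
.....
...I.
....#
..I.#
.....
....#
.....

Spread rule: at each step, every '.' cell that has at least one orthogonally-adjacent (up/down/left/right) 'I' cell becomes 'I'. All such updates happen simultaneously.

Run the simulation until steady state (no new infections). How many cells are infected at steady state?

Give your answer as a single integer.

Step 0 (initial): 3 infected
Step 1: +9 new -> 12 infected
Step 2: +11 new -> 23 infected
Step 3: +8 new -> 31 infected
Step 4: +3 new -> 34 infected
Step 5: +2 new -> 36 infected
Step 6: +0 new -> 36 infected

Answer: 36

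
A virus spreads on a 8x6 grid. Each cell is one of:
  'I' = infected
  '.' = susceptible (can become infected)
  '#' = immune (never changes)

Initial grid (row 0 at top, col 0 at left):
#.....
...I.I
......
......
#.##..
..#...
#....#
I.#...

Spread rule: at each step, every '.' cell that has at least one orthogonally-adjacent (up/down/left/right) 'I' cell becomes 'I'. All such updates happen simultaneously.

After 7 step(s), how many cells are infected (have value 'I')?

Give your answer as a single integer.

Step 0 (initial): 3 infected
Step 1: +7 new -> 10 infected
Step 2: +8 new -> 18 infected
Step 3: +8 new -> 26 infected
Step 4: +7 new -> 33 infected
Step 5: +5 new -> 38 infected
Step 6: +1 new -> 39 infected
Step 7: +1 new -> 40 infected

Answer: 40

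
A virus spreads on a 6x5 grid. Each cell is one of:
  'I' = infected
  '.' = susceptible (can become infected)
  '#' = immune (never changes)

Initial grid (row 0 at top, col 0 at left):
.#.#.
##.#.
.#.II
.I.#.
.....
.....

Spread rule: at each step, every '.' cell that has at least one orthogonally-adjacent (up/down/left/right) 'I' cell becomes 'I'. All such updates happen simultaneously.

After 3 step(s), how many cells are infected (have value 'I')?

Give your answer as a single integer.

Answer: 21

Derivation:
Step 0 (initial): 3 infected
Step 1: +6 new -> 9 infected
Step 2: +7 new -> 16 infected
Step 3: +5 new -> 21 infected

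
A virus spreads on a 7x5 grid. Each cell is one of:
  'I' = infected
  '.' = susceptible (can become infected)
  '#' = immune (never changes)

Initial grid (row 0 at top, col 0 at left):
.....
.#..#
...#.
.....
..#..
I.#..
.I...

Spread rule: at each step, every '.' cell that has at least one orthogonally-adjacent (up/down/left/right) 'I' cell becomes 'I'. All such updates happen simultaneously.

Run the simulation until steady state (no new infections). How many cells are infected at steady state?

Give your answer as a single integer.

Answer: 30

Derivation:
Step 0 (initial): 2 infected
Step 1: +4 new -> 6 infected
Step 2: +3 new -> 9 infected
Step 3: +4 new -> 13 infected
Step 4: +5 new -> 18 infected
Step 5: +4 new -> 22 infected
Step 6: +3 new -> 25 infected
Step 7: +3 new -> 28 infected
Step 8: +1 new -> 29 infected
Step 9: +1 new -> 30 infected
Step 10: +0 new -> 30 infected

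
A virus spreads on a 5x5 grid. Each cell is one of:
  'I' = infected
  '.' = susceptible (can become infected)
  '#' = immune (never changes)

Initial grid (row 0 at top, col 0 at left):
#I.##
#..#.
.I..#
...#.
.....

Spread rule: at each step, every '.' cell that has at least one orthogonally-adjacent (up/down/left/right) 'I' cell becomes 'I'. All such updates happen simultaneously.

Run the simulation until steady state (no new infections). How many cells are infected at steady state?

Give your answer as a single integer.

Step 0 (initial): 2 infected
Step 1: +5 new -> 7 infected
Step 2: +5 new -> 12 infected
Step 3: +2 new -> 14 infected
Step 4: +1 new -> 15 infected
Step 5: +1 new -> 16 infected
Step 6: +1 new -> 17 infected
Step 7: +0 new -> 17 infected

Answer: 17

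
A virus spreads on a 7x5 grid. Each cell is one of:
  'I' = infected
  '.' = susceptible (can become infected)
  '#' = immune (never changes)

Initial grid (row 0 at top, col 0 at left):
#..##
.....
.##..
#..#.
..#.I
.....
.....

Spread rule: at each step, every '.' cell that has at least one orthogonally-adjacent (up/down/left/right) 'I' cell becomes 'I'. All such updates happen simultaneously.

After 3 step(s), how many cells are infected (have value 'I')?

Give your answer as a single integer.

Answer: 11

Derivation:
Step 0 (initial): 1 infected
Step 1: +3 new -> 4 infected
Step 2: +3 new -> 7 infected
Step 3: +4 new -> 11 infected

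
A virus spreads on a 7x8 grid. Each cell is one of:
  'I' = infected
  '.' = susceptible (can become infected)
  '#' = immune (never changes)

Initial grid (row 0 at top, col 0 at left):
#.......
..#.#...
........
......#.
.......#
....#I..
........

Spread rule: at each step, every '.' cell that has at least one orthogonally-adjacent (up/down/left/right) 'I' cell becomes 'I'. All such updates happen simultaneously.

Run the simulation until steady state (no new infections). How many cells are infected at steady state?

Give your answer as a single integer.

Answer: 50

Derivation:
Step 0 (initial): 1 infected
Step 1: +3 new -> 4 infected
Step 2: +6 new -> 10 infected
Step 3: +5 new -> 15 infected
Step 4: +7 new -> 22 infected
Step 5: +8 new -> 30 infected
Step 6: +10 new -> 40 infected
Step 7: +5 new -> 45 infected
Step 8: +3 new -> 48 infected
Step 9: +2 new -> 50 infected
Step 10: +0 new -> 50 infected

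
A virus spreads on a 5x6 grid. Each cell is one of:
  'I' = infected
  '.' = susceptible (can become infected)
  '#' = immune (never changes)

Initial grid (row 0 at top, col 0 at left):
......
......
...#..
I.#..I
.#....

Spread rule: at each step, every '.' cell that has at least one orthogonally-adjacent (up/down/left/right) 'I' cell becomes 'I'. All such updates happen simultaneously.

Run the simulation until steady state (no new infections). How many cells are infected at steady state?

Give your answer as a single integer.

Answer: 27

Derivation:
Step 0 (initial): 2 infected
Step 1: +6 new -> 8 infected
Step 2: +6 new -> 14 infected
Step 3: +6 new -> 20 infected
Step 4: +5 new -> 25 infected
Step 5: +2 new -> 27 infected
Step 6: +0 new -> 27 infected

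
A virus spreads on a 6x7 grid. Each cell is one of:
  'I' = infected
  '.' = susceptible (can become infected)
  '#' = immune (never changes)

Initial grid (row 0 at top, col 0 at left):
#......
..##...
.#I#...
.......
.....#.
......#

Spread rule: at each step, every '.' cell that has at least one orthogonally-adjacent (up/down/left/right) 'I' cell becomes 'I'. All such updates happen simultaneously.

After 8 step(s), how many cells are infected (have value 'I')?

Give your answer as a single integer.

Answer: 35

Derivation:
Step 0 (initial): 1 infected
Step 1: +1 new -> 2 infected
Step 2: +3 new -> 5 infected
Step 3: +5 new -> 10 infected
Step 4: +7 new -> 17 infected
Step 5: +6 new -> 23 infected
Step 6: +6 new -> 29 infected
Step 7: +4 new -> 33 infected
Step 8: +2 new -> 35 infected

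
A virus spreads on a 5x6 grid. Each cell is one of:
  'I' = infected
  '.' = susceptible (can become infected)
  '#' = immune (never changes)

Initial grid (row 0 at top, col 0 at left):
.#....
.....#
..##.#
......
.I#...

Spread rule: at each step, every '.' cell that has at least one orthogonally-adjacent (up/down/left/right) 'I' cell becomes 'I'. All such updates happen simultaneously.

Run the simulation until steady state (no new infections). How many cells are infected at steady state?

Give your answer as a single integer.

Answer: 24

Derivation:
Step 0 (initial): 1 infected
Step 1: +2 new -> 3 infected
Step 2: +3 new -> 6 infected
Step 3: +3 new -> 9 infected
Step 4: +4 new -> 13 infected
Step 5: +6 new -> 19 infected
Step 6: +3 new -> 22 infected
Step 7: +1 new -> 23 infected
Step 8: +1 new -> 24 infected
Step 9: +0 new -> 24 infected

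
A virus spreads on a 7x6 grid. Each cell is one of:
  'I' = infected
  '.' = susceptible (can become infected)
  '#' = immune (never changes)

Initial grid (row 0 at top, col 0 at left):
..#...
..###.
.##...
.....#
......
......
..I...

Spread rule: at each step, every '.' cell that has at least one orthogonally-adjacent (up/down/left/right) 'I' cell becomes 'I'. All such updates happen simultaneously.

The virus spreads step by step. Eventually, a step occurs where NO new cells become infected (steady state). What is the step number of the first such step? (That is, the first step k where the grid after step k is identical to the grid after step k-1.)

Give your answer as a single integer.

Answer: 12

Derivation:
Step 0 (initial): 1 infected
Step 1: +3 new -> 4 infected
Step 2: +5 new -> 9 infected
Step 3: +6 new -> 15 infected
Step 4: +5 new -> 20 infected
Step 5: +4 new -> 24 infected
Step 6: +2 new -> 26 infected
Step 7: +2 new -> 28 infected
Step 8: +3 new -> 31 infected
Step 9: +2 new -> 33 infected
Step 10: +1 new -> 34 infected
Step 11: +1 new -> 35 infected
Step 12: +0 new -> 35 infected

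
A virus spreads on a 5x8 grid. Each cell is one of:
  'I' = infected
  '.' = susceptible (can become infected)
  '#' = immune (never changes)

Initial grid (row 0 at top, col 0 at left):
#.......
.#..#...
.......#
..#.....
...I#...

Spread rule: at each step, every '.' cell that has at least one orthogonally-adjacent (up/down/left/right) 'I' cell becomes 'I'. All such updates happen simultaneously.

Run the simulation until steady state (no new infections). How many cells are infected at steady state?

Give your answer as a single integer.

Answer: 34

Derivation:
Step 0 (initial): 1 infected
Step 1: +2 new -> 3 infected
Step 2: +3 new -> 6 infected
Step 3: +6 new -> 12 infected
Step 4: +7 new -> 19 infected
Step 5: +7 new -> 26 infected
Step 6: +5 new -> 31 infected
Step 7: +2 new -> 33 infected
Step 8: +1 new -> 34 infected
Step 9: +0 new -> 34 infected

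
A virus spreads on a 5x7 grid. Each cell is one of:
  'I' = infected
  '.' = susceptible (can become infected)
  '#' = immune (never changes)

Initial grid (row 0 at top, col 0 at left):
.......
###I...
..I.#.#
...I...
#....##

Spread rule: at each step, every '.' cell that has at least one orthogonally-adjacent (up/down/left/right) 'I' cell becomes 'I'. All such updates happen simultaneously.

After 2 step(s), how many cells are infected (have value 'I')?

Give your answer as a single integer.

Step 0 (initial): 3 infected
Step 1: +7 new -> 10 infected
Step 2: +8 new -> 18 infected

Answer: 18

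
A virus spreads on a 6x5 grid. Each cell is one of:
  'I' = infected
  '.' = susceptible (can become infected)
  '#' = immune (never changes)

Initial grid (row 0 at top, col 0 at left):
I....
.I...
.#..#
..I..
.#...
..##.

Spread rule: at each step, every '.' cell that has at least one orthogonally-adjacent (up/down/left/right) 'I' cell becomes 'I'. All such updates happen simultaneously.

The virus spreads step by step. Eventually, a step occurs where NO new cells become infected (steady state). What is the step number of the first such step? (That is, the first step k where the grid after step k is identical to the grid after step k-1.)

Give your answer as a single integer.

Answer: 6

Derivation:
Step 0 (initial): 3 infected
Step 1: +7 new -> 10 infected
Step 2: +7 new -> 17 infected
Step 3: +4 new -> 21 infected
Step 4: +3 new -> 24 infected
Step 5: +1 new -> 25 infected
Step 6: +0 new -> 25 infected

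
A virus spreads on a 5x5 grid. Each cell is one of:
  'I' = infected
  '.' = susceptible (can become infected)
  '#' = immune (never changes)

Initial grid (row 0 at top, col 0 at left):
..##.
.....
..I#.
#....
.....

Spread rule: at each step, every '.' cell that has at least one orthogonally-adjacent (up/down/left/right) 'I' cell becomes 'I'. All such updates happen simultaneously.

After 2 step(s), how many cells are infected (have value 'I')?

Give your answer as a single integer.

Answer: 10

Derivation:
Step 0 (initial): 1 infected
Step 1: +3 new -> 4 infected
Step 2: +6 new -> 10 infected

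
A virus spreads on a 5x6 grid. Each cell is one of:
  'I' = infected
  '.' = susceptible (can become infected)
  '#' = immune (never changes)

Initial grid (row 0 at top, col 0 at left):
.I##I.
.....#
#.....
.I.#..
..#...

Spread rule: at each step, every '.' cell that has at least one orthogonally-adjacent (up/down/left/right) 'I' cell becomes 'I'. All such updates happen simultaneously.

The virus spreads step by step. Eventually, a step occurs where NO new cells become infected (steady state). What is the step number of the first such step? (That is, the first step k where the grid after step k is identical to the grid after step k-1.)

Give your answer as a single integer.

Step 0 (initial): 3 infected
Step 1: +8 new -> 11 infected
Step 2: +6 new -> 17 infected
Step 3: +3 new -> 20 infected
Step 4: +2 new -> 22 infected
Step 5: +2 new -> 24 infected
Step 6: +0 new -> 24 infected

Answer: 6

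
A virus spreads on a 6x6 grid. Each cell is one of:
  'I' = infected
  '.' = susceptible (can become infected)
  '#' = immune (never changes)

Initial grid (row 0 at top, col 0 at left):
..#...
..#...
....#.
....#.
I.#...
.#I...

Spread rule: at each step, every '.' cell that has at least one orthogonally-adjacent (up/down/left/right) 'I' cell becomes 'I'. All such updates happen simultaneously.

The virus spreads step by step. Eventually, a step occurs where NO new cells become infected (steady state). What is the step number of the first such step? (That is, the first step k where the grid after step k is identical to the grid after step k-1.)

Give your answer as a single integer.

Answer: 9

Derivation:
Step 0 (initial): 2 infected
Step 1: +4 new -> 6 infected
Step 2: +4 new -> 10 infected
Step 3: +6 new -> 16 infected
Step 4: +5 new -> 21 infected
Step 5: +3 new -> 24 infected
Step 6: +3 new -> 27 infected
Step 7: +2 new -> 29 infected
Step 8: +1 new -> 30 infected
Step 9: +0 new -> 30 infected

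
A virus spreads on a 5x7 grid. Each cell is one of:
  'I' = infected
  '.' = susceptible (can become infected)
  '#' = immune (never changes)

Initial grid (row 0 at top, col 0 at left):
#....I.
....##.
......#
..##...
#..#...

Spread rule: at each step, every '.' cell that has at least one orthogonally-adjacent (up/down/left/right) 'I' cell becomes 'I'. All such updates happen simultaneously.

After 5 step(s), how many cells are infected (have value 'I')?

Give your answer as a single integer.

Answer: 13

Derivation:
Step 0 (initial): 1 infected
Step 1: +2 new -> 3 infected
Step 2: +2 new -> 5 infected
Step 3: +2 new -> 7 infected
Step 4: +3 new -> 10 infected
Step 5: +3 new -> 13 infected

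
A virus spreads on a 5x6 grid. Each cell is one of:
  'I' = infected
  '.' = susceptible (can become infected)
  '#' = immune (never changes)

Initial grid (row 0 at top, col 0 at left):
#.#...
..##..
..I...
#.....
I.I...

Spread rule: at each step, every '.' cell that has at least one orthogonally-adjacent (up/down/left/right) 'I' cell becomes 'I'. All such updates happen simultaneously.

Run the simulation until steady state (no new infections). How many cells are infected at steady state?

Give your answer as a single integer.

Step 0 (initial): 3 infected
Step 1: +5 new -> 8 infected
Step 2: +6 new -> 14 infected
Step 3: +6 new -> 20 infected
Step 4: +3 new -> 23 infected
Step 5: +2 new -> 25 infected
Step 6: +0 new -> 25 infected

Answer: 25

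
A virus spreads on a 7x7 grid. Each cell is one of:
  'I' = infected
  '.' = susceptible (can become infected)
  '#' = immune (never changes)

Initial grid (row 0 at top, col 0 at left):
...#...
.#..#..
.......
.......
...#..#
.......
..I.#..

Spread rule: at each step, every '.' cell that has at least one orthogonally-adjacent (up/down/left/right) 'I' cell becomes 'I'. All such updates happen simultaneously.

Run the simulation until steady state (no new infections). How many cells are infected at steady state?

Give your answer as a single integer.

Answer: 43

Derivation:
Step 0 (initial): 1 infected
Step 1: +3 new -> 4 infected
Step 2: +4 new -> 8 infected
Step 3: +4 new -> 12 infected
Step 4: +6 new -> 18 infected
Step 5: +8 new -> 26 infected
Step 6: +6 new -> 32 infected
Step 7: +4 new -> 36 infected
Step 8: +3 new -> 39 infected
Step 9: +2 new -> 41 infected
Step 10: +2 new -> 43 infected
Step 11: +0 new -> 43 infected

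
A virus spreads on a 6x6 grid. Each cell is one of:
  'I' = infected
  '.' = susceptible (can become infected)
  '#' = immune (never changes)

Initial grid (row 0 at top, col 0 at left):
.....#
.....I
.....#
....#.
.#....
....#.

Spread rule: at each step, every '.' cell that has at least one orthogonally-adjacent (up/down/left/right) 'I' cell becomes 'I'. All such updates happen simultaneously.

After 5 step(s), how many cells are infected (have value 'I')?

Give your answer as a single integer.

Answer: 17

Derivation:
Step 0 (initial): 1 infected
Step 1: +1 new -> 2 infected
Step 2: +3 new -> 5 infected
Step 3: +3 new -> 8 infected
Step 4: +4 new -> 12 infected
Step 5: +5 new -> 17 infected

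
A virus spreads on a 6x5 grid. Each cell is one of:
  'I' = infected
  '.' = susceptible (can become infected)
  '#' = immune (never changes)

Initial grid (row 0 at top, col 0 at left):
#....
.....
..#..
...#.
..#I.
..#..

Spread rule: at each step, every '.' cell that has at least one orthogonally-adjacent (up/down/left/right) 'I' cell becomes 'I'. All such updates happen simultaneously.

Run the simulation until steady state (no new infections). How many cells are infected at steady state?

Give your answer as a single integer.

Step 0 (initial): 1 infected
Step 1: +2 new -> 3 infected
Step 2: +2 new -> 5 infected
Step 3: +1 new -> 6 infected
Step 4: +2 new -> 8 infected
Step 5: +2 new -> 10 infected
Step 6: +2 new -> 12 infected
Step 7: +2 new -> 14 infected
Step 8: +3 new -> 17 infected
Step 9: +2 new -> 19 infected
Step 10: +3 new -> 22 infected
Step 11: +2 new -> 24 infected
Step 12: +1 new -> 25 infected
Step 13: +0 new -> 25 infected

Answer: 25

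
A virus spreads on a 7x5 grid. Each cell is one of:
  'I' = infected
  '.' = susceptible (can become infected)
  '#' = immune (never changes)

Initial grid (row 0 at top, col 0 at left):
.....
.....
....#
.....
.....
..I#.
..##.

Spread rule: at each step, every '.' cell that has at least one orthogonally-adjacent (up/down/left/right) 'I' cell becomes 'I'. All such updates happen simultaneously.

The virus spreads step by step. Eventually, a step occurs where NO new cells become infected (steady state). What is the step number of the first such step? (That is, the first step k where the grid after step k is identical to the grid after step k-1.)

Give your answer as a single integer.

Step 0 (initial): 1 infected
Step 1: +2 new -> 3 infected
Step 2: +5 new -> 8 infected
Step 3: +6 new -> 14 infected
Step 4: +6 new -> 20 infected
Step 5: +5 new -> 25 infected
Step 6: +4 new -> 29 infected
Step 7: +2 new -> 31 infected
Step 8: +0 new -> 31 infected

Answer: 8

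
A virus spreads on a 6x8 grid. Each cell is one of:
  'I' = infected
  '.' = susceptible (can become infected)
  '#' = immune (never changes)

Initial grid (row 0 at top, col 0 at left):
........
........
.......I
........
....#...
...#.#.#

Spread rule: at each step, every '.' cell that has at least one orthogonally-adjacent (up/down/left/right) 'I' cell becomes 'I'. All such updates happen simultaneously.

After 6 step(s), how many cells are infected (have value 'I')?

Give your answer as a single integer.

Step 0 (initial): 1 infected
Step 1: +3 new -> 4 infected
Step 2: +5 new -> 9 infected
Step 3: +5 new -> 14 infected
Step 4: +6 new -> 20 infected
Step 5: +4 new -> 24 infected
Step 6: +5 new -> 29 infected

Answer: 29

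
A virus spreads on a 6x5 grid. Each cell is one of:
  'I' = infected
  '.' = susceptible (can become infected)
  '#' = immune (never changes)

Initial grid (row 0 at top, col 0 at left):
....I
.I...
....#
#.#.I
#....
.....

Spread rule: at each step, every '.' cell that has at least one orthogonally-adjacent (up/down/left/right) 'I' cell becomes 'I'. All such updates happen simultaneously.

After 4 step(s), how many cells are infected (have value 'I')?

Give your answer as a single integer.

Answer: 25

Derivation:
Step 0 (initial): 3 infected
Step 1: +8 new -> 11 infected
Step 2: +9 new -> 20 infected
Step 3: +3 new -> 23 infected
Step 4: +2 new -> 25 infected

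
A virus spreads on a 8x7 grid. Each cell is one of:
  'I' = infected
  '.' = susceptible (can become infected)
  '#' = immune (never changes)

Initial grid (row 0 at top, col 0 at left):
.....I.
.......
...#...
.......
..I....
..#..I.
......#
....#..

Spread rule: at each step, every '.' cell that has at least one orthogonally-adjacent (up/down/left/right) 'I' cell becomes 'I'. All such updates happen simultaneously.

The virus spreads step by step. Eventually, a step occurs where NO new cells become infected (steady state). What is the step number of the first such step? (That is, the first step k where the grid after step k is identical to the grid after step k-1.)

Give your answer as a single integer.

Answer: 6

Derivation:
Step 0 (initial): 3 infected
Step 1: +10 new -> 13 infected
Step 2: +15 new -> 28 infected
Step 3: +13 new -> 41 infected
Step 4: +7 new -> 48 infected
Step 5: +4 new -> 52 infected
Step 6: +0 new -> 52 infected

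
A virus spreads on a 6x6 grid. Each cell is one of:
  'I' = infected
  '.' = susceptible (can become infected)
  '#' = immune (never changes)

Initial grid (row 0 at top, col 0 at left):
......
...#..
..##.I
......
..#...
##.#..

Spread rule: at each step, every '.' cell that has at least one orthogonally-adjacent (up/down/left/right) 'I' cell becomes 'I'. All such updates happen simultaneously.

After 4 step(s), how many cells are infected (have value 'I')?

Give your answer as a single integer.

Answer: 16

Derivation:
Step 0 (initial): 1 infected
Step 1: +3 new -> 4 infected
Step 2: +4 new -> 8 infected
Step 3: +4 new -> 12 infected
Step 4: +4 new -> 16 infected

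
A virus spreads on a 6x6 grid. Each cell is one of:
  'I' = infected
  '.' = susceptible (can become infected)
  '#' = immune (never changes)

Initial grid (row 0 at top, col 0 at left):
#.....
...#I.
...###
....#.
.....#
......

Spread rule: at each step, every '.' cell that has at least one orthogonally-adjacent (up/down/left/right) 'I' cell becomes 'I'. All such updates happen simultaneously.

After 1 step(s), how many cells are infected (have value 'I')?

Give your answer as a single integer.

Answer: 3

Derivation:
Step 0 (initial): 1 infected
Step 1: +2 new -> 3 infected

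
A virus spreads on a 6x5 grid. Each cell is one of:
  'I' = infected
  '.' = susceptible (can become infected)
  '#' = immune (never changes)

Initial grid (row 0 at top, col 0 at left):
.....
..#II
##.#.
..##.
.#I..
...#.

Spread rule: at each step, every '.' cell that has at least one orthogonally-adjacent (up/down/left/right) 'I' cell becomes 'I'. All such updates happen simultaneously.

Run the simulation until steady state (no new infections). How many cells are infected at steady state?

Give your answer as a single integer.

Answer: 21

Derivation:
Step 0 (initial): 3 infected
Step 1: +5 new -> 8 infected
Step 2: +4 new -> 12 infected
Step 3: +3 new -> 15 infected
Step 4: +3 new -> 18 infected
Step 5: +2 new -> 20 infected
Step 6: +1 new -> 21 infected
Step 7: +0 new -> 21 infected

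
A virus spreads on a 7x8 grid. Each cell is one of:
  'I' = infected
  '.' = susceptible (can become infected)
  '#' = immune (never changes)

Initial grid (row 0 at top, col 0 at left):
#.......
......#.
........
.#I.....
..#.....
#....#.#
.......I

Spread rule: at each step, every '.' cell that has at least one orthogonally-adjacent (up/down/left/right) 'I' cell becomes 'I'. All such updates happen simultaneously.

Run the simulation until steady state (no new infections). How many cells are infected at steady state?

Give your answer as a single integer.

Step 0 (initial): 2 infected
Step 1: +3 new -> 5 infected
Step 2: +7 new -> 12 infected
Step 3: +10 new -> 22 infected
Step 4: +12 new -> 34 infected
Step 5: +7 new -> 41 infected
Step 6: +4 new -> 45 infected
Step 7: +3 new -> 48 infected
Step 8: +1 new -> 49 infected
Step 9: +0 new -> 49 infected

Answer: 49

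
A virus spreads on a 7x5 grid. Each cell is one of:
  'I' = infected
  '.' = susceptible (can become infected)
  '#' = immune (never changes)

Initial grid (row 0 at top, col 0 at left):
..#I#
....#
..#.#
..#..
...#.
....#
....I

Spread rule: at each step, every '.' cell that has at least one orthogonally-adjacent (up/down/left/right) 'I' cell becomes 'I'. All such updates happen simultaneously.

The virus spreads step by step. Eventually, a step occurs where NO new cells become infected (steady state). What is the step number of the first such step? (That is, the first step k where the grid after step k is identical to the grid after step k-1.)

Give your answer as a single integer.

Answer: 7

Derivation:
Step 0 (initial): 2 infected
Step 1: +2 new -> 4 infected
Step 2: +4 new -> 8 infected
Step 3: +4 new -> 12 infected
Step 4: +7 new -> 19 infected
Step 5: +6 new -> 25 infected
Step 6: +2 new -> 27 infected
Step 7: +0 new -> 27 infected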